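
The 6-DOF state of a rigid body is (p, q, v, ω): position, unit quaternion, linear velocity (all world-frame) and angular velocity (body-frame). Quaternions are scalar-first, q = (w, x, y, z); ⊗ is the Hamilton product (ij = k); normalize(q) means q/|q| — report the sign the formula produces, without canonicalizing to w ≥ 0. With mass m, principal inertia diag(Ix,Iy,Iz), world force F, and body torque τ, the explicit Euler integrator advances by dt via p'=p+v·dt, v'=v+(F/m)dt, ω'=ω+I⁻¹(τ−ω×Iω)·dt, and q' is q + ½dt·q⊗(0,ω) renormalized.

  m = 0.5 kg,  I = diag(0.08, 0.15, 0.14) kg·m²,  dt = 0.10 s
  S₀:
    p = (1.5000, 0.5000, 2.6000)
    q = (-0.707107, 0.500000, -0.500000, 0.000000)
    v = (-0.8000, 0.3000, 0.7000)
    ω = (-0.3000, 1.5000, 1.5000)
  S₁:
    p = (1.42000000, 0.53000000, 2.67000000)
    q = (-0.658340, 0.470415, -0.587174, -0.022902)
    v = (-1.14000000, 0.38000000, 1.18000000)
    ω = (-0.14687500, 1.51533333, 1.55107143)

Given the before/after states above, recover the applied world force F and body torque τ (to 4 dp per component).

v₁ − v₀ = (-0.34000000, 0.08000000, 0.48000000)
applied force F = (-1.7000, 0.4000, 2.4000)
ω₁ − ω₀ = (0.15312500, 0.01533333, 0.05107143)
I·α + gyro = (0.1000, 0.0500, 0.0400)

F = (-1.7000, 0.4000, 2.4000)
τ = (0.1000, 0.0500, 0.0400)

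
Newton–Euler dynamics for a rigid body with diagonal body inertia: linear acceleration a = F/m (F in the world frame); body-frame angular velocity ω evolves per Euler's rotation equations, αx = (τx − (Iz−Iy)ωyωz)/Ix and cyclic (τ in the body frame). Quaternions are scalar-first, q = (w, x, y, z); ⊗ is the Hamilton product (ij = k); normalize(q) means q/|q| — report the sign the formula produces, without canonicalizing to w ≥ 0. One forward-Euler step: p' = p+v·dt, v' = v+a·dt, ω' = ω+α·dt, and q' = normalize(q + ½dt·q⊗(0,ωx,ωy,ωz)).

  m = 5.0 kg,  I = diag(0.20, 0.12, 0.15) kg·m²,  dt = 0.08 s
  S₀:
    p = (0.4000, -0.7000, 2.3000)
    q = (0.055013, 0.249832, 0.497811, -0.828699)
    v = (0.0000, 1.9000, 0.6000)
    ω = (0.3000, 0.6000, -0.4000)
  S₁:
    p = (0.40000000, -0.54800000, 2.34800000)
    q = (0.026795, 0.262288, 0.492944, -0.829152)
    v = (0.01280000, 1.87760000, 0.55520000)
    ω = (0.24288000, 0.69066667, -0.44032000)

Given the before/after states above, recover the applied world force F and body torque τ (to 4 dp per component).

v₁ − v₀ = (0.01280000, -0.02240000, -0.04480000)
F = m·Δv/dt = (0.8000, -1.4000, -2.8000)
ω₁ − ω₀ = (-0.05712000, 0.09066667, -0.04032000)
gyro term ω₀×Iω₀ = (-0.0072, -0.0060, -0.0144)
I·α + gyro = (-0.1500, 0.1300, -0.0900)

F = (0.8000, -1.4000, -2.8000)
τ = (-0.1500, 0.1300, -0.0900)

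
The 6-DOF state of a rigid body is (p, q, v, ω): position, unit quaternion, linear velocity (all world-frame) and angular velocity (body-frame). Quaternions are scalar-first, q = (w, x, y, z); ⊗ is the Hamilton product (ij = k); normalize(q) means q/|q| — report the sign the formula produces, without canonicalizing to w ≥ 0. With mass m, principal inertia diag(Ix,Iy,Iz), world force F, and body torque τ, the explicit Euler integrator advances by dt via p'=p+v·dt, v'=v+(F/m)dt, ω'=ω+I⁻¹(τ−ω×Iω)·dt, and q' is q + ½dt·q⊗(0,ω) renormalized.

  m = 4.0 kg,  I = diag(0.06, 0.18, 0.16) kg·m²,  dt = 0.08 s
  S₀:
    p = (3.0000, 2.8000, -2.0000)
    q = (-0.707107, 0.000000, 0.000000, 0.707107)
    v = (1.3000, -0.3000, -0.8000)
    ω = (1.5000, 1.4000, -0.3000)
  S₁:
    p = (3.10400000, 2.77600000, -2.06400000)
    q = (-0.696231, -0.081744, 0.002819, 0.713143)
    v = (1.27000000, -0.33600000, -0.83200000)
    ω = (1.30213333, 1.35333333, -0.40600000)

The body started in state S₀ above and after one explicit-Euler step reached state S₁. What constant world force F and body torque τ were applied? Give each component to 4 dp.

Δω = ω₁−ω₀ = (-0.19786667, -0.04666667, -0.10600000)
precession coupling = (0.0084, 0.0450, 0.2520)
I·α + gyro = (-0.1400, -0.0600, 0.0400)
Δv = v₁−v₀ = (-0.03000000, -0.03600000, -0.03200000)
applied force F = (-1.5000, -1.8000, -1.6000)

F = (-1.5000, -1.8000, -1.6000)
τ = (-0.1400, -0.0600, 0.0400)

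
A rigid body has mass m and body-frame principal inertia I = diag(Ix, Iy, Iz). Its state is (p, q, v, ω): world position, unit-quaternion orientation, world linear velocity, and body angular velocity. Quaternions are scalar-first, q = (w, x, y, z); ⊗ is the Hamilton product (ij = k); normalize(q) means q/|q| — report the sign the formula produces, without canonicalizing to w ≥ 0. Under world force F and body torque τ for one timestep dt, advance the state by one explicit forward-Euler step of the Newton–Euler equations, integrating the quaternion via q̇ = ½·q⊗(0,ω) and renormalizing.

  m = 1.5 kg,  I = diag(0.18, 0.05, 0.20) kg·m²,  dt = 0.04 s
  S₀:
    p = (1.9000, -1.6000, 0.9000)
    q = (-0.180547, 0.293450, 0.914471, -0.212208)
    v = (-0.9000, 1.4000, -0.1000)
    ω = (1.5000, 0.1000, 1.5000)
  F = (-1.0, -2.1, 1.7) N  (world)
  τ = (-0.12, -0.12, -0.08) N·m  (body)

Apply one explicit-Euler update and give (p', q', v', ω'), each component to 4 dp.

p' = (1.8640, -1.5440, 0.8960)
q' = (-0.1846, 0.3156, 0.8981, -0.2443)
v' = (-0.9267, 1.3440, -0.0547)
ω' = (1.4683, 0.0400, 1.4879)

gyro term ω×Iω = (0.0225, -0.0450, -0.0195)
angular accel α = (-0.7917, -1.5000, -0.3025)
ω' = ω + α·dt = (1.4683, 0.0400, 1.4879)
Hamilton product q⊗(0,ω) = (-0.2133101, 1.1221068, -0.7765417, -1.6131820)
q' = normalize(q + ½dt·q⊗(0,ω)) = (-0.1846, 0.3156, 0.8981, -0.2443)
p + v·dt = (1.8640, -1.5440, 0.8960)
v + (F/m)dt = (-0.9267, 1.3440, -0.0547)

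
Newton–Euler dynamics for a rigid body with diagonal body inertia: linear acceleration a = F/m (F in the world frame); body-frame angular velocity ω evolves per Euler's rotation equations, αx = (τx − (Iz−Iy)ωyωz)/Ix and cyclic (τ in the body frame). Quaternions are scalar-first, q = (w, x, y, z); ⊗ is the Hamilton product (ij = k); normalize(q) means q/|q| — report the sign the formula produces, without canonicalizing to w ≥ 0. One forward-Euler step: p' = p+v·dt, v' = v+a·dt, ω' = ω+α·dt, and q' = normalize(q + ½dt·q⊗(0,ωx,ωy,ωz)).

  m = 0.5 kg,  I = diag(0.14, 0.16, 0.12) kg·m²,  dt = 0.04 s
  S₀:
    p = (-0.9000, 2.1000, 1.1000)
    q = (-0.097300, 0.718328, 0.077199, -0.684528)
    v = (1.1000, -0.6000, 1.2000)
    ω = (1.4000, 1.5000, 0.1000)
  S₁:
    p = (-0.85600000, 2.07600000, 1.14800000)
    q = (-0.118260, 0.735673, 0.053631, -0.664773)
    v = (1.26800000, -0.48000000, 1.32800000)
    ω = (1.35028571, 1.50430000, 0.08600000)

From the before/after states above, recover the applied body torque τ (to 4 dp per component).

τ = (-0.1800, 0.0200, 0.0000)

ω₁ − ω₀ = (-0.04971429, 0.00430000, -0.01400000)
τ = I·(Δω/dt) + ω₀×(Iω₀) = (-0.1800, 0.0200, 0.0000)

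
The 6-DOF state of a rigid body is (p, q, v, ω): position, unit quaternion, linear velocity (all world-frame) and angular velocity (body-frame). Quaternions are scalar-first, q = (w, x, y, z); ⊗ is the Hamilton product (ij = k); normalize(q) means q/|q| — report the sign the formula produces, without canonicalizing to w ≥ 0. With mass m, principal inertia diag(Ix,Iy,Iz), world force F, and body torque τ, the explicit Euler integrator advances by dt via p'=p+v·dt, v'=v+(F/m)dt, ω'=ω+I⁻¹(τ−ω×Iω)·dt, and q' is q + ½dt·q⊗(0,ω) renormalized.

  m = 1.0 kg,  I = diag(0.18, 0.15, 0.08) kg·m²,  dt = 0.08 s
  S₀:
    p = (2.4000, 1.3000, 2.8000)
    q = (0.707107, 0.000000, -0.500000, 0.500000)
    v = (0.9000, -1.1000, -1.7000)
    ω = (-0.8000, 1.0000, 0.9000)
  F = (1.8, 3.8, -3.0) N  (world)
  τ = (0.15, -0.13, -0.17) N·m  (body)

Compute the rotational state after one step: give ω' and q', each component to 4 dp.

gyro term ω×Iω = (-0.0630, -0.0720, 0.0240)
angular accel α = (1.1833, -0.3867, -2.4250)
ω + α·dt = (-0.7053, 0.9691, 0.7060)
2q̇ = q⊗(0,ω) = (0.0500000, -1.5156856, 0.3071070, 0.2363963)
q' = normalize(q + ½dt·q⊗(0,ω)) = (0.7077, -0.0605, -0.4868, 0.5085)

ω' = (-0.7053, 0.9691, 0.7060)
q' = (0.7077, -0.0605, -0.4868, 0.5085)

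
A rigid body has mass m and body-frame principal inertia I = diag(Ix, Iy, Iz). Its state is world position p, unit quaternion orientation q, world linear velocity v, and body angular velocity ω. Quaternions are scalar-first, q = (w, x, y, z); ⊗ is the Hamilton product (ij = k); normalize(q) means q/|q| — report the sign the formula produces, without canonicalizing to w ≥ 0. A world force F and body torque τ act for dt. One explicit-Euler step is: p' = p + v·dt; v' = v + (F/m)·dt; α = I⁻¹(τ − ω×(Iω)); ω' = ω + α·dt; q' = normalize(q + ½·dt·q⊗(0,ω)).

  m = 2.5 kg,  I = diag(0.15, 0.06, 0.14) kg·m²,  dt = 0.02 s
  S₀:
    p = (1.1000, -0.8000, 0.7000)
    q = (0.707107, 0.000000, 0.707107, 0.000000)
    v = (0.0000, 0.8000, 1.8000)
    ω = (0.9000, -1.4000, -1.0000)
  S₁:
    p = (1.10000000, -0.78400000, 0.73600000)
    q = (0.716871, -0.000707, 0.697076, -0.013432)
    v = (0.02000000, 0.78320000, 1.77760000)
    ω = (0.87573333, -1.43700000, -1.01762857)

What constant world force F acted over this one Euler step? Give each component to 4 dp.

v₁ − v₀ = (0.02000000, -0.01680000, -0.02240000)
F = m·Δv/dt = (2.5000, -2.1000, -2.8000)

F = (2.5000, -2.1000, -2.8000)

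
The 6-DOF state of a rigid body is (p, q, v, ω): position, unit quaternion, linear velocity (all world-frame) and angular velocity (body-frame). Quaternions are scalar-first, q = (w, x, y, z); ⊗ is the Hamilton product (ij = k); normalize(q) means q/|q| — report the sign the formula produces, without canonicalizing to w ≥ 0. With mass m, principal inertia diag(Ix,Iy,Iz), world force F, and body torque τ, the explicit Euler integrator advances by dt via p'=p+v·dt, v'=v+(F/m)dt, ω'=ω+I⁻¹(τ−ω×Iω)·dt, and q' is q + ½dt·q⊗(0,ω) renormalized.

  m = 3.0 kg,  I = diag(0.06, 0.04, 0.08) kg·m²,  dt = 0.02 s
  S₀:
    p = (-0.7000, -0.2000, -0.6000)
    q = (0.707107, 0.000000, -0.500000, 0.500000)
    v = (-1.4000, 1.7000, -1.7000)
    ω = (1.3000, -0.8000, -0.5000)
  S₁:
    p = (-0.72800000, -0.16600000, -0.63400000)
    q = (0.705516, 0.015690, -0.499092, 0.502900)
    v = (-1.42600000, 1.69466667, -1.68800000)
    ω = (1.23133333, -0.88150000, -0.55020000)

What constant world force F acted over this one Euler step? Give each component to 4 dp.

velocity change Δv = (-0.02600000, -0.00533333, 0.01200000)
m·(v₁−v₀)/dt = (-3.9000, -0.8000, 1.8000)

F = (-3.9000, -0.8000, 1.8000)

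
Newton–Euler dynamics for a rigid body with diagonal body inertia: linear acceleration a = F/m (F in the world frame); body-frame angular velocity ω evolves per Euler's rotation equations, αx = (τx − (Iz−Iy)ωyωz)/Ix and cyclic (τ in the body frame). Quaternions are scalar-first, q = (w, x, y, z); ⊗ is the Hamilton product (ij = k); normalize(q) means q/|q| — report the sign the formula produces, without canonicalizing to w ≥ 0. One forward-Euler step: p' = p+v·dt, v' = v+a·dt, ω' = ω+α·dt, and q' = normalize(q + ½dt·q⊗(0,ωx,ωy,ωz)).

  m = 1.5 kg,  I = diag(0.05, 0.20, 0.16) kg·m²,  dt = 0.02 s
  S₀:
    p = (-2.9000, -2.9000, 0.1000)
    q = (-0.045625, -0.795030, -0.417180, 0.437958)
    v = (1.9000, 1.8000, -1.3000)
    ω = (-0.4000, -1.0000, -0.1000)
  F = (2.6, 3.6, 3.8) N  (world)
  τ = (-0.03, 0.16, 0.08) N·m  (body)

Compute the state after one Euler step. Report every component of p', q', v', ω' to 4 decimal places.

gyro term ω×Iω = (-0.0040, -0.0044, 0.0600)
α = I⁻¹(τ − ω×Iω) = (-0.5200, 0.8220, 0.1250)
ω + α·dt = (-0.4104, -0.9836, -0.0975)
Hamilton product q⊗(0,ω) = (-0.6913962, 0.4979260, -0.2090612, 0.6327205)
q' = normalize(q + ½dt·q⊗(0,ω)) = (-0.0525, -0.7900, -0.4192, 0.4443)
a = F/m = (1.7333, 2.4000, 2.5333)
p + v·dt = (-2.8620, -2.8640, 0.0740)
v + (F/m)dt = (1.9347, 1.8480, -1.2493)

p' = (-2.8620, -2.8640, 0.0740)
q' = (-0.0525, -0.7900, -0.4192, 0.4443)
v' = (1.9347, 1.8480, -1.2493)
ω' = (-0.4104, -0.9836, -0.0975)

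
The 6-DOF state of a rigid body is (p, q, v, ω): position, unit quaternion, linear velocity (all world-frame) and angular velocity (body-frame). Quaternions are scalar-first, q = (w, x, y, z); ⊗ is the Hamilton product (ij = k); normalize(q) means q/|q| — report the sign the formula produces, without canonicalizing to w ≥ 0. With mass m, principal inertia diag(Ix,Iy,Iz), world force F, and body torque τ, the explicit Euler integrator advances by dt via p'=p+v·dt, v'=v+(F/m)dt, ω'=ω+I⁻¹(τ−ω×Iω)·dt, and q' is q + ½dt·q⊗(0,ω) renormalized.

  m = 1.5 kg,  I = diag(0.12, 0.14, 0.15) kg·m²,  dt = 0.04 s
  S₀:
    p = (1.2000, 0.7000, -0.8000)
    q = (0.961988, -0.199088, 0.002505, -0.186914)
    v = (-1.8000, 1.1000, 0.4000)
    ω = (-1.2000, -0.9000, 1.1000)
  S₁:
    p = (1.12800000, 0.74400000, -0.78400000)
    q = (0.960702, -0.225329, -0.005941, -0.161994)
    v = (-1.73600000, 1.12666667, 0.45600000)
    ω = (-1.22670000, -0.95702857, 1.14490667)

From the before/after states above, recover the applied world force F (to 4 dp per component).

v₁ − v₀ = (0.06400000, 0.02666667, 0.05600000)
m·(v₁−v₀)/dt = (2.4000, 1.0000, 2.1000)

F = (2.4000, 1.0000, 2.1000)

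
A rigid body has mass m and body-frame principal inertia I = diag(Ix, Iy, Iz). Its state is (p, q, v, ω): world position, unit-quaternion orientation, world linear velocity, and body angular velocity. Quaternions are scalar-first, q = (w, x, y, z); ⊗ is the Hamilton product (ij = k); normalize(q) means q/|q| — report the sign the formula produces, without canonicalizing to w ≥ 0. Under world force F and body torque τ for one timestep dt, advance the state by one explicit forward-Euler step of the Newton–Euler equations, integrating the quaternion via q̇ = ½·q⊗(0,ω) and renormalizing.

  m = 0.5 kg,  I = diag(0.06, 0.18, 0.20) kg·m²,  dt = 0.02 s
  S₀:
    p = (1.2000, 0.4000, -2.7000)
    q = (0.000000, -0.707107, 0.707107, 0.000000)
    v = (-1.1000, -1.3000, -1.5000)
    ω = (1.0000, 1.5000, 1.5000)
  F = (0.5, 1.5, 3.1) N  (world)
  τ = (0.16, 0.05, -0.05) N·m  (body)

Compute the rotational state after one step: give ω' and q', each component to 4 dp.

α = I⁻¹(τ − ω×Iω) = (1.9167, 1.4444, -1.1500)
ω + α·dt = (1.0383, 1.5289, 1.4770)
2q̇ = q⊗(0,ω) = (-0.3535535, 1.0606605, 1.0606605, -1.7677675)
updated quaternion q' = (-0.0035, -0.6963, 0.7175, -0.0177)

ω' = (1.0383, 1.5289, 1.4770)
q' = (-0.0035, -0.6963, 0.7175, -0.0177)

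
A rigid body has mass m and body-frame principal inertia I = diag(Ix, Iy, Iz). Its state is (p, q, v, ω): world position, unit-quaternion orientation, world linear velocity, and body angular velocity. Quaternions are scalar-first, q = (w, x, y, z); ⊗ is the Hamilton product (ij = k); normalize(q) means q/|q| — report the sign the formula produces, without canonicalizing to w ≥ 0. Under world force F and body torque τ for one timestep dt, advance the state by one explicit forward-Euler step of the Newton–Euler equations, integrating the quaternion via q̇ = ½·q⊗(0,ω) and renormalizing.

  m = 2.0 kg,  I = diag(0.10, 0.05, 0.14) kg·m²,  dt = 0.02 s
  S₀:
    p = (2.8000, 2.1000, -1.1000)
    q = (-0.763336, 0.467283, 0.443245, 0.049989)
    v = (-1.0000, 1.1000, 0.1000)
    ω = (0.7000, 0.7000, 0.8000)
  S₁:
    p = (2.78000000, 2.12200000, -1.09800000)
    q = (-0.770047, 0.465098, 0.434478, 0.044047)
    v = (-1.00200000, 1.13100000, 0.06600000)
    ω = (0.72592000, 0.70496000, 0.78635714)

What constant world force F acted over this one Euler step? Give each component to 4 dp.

v₁ − v₀ = (-0.00200000, 0.03100000, -0.03400000)
m·(v₁−v₀)/dt = (-0.2000, 3.1000, -3.4000)

F = (-0.2000, 3.1000, -3.4000)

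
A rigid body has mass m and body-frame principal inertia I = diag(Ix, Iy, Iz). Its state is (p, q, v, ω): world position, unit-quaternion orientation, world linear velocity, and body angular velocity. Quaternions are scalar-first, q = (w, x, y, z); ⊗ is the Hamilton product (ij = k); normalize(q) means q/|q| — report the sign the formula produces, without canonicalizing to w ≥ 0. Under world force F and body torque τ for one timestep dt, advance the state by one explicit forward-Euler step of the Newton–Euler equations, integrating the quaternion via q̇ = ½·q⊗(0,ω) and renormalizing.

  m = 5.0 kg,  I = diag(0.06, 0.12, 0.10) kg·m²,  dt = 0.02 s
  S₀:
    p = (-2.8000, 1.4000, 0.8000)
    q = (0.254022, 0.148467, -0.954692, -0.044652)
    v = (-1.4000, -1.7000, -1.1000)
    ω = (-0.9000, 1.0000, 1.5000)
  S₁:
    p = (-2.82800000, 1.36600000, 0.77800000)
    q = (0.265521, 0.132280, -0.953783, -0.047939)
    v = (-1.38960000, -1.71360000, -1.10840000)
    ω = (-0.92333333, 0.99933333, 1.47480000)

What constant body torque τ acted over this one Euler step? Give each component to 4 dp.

Δω = ω₁−ω₀ = (-0.02333333, -0.00066667, -0.02520000)
τ = I·(Δω/dt) + ω₀×(Iω₀) = (-0.1000, 0.0500, -0.1800)

τ = (-0.1000, 0.0500, -0.1800)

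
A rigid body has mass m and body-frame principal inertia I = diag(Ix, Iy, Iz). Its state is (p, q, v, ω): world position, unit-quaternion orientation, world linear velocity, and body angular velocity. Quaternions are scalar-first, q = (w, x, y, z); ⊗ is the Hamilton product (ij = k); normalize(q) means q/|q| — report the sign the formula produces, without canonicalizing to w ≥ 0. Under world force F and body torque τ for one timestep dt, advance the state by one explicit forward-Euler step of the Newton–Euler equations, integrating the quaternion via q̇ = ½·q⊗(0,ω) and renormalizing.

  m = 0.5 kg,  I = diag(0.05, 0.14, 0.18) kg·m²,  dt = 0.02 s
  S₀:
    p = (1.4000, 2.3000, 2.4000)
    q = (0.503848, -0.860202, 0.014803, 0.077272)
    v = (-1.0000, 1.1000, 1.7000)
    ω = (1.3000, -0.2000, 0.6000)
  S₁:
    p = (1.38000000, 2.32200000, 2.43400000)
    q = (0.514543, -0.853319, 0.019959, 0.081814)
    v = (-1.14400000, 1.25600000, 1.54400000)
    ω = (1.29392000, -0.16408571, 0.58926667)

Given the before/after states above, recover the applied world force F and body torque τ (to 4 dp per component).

v₁ − v₀ = (-0.14400000, 0.15600000, -0.15600000)
F = m·Δv/dt = (-3.6000, 3.9000, -3.9000)
ω₁ − ω₀ = (-0.00608000, 0.03591429, -0.01073333)
τ = I·(Δω/dt) + ω₀×(Iω₀) = (-0.0200, 0.1500, -0.1200)

F = (-3.6000, 3.9000, -3.9000)
τ = (-0.0200, 0.1500, -0.1200)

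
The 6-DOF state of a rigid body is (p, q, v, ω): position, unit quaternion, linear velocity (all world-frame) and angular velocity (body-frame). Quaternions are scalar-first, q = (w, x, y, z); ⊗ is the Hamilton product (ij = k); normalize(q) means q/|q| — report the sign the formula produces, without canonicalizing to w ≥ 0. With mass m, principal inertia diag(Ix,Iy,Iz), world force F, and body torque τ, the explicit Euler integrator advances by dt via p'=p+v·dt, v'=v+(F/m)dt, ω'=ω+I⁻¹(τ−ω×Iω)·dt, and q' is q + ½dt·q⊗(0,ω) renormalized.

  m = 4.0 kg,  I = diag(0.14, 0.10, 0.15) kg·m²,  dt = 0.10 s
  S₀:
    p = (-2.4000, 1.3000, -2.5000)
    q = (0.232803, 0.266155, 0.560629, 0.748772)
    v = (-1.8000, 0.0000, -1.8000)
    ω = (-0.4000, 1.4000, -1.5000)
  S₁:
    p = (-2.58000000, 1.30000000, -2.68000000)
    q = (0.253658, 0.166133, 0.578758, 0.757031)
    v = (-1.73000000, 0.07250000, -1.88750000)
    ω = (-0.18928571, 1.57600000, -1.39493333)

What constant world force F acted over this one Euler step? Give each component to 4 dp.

v₁ − v₀ = (0.07000000, 0.07250000, -0.08750000)
F = m·Δv/dt = (2.8000, 2.9000, -3.5000)

F = (2.8000, 2.9000, -3.5000)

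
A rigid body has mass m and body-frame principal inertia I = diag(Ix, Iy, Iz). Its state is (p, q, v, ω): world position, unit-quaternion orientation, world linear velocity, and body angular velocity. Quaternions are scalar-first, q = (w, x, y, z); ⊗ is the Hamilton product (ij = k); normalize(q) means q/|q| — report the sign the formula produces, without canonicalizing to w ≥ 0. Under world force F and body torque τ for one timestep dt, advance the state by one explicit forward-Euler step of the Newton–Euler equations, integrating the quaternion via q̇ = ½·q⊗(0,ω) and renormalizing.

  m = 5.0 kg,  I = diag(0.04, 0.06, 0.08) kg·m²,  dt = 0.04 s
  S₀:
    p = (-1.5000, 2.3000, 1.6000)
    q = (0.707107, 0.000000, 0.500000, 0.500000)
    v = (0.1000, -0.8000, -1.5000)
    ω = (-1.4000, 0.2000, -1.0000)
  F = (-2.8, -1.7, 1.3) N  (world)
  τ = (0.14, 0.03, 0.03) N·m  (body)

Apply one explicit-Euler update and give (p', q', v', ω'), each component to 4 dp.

(τ − ω×Iω)/I = (3.6000, 1.4333, 0.4450)
ω + α·dt = (-1.2560, 0.2573, -0.9822)
q⊗(0,ω) = (0.4000000, -1.5899498, -0.5585786, -0.0071070)
q' = normalize(q + ½dt·q⊗(0,ω)) = (0.7147, -0.0318, 0.4885, 0.4996)
a = (-0.5600, -0.3400, 0.2600)
p' = p + v·dt = (-1.4960, 2.2680, 1.5400)
new velocity v' = (0.0776, -0.8136, -1.4896)

p' = (-1.4960, 2.2680, 1.5400)
q' = (0.7147, -0.0318, 0.4885, 0.4996)
v' = (0.0776, -0.8136, -1.4896)
ω' = (-1.2560, 0.2573, -0.9822)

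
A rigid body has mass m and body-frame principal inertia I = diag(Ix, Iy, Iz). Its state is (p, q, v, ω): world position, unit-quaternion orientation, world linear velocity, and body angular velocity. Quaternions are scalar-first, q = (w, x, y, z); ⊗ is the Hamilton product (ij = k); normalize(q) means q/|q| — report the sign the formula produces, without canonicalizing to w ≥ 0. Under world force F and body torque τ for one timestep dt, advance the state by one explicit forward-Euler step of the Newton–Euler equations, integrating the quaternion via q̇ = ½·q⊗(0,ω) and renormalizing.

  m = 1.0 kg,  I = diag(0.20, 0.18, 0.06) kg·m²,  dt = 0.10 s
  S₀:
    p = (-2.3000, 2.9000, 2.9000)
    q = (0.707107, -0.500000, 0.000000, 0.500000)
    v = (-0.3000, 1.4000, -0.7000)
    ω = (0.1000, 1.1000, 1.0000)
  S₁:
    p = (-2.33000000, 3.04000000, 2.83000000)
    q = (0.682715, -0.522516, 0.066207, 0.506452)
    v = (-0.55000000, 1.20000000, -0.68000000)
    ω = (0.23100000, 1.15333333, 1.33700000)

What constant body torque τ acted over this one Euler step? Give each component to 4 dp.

ω₁ − ω₀ = (0.13100000, 0.05333333, 0.33700000)
precession coupling = (-0.1320, 0.0140, -0.0022)
I·α + gyro = (0.1300, 0.1100, 0.2000)

τ = (0.1300, 0.1100, 0.2000)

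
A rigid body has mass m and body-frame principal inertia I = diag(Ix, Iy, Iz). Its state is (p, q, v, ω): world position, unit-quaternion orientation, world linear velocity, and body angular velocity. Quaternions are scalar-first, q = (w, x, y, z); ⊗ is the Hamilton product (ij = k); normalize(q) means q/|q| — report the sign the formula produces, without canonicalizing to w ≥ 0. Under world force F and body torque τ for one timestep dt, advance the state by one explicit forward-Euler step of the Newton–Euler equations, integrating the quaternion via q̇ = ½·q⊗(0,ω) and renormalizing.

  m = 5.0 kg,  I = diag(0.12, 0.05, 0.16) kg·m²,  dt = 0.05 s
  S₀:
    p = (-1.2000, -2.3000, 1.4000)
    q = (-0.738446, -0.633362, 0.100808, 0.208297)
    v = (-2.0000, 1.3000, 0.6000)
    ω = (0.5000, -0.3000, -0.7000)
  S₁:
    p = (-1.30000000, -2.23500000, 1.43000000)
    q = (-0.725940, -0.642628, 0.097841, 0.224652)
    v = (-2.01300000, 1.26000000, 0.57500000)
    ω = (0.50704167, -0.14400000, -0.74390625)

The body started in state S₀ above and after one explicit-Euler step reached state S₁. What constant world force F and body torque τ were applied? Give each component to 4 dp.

F = (-1.3000, -4.0000, -2.5000)
τ = (0.0400, 0.1700, -0.1300)

Δv = v₁−v₀ = (-0.01300000, -0.04000000, -0.02500000)
applied force F = (-1.3000, -4.0000, -2.5000)
ω₁ − ω₀ = (0.00704167, 0.15600000, -0.04390625)
gyro term ω₀×Iω₀ = (0.0231, 0.0140, 0.0105)
τ = I·(Δω/dt) + ω₀×(Iω₀) = (0.0400, 0.1700, -0.1300)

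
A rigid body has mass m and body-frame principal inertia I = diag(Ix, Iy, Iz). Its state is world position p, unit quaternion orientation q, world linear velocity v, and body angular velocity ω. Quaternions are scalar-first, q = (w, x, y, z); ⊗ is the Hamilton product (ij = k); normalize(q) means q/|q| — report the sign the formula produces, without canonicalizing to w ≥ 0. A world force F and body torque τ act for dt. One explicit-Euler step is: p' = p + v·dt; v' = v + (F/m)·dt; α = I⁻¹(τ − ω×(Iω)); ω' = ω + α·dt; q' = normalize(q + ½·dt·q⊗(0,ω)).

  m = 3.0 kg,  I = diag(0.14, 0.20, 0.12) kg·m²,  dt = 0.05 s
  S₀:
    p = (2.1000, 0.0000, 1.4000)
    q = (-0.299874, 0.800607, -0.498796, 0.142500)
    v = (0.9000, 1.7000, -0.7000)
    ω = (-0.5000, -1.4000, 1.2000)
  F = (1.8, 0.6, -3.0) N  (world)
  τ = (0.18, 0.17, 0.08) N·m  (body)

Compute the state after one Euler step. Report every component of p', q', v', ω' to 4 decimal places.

gyro term ω×Iω = (0.1344, -0.0120, 0.0420)
angular accel α = (0.3257, 0.9100, 0.3167)
ω + α·dt = (-0.4837, -1.3545, 1.2158)
Hamilton product q⊗(0,ω) = (-0.4690109, -0.2491182, -0.6121548, -1.7300966)
updated quaternion q' = (-0.3112, 0.7935, -0.5135, 0.0991)
new position p' = (2.1450, 0.0850, 1.3650)
new velocity v' = (0.9300, 1.7100, -0.7500)

p' = (2.1450, 0.0850, 1.3650)
q' = (-0.3112, 0.7935, -0.5135, 0.0991)
v' = (0.9300, 1.7100, -0.7500)
ω' = (-0.4837, -1.3545, 1.2158)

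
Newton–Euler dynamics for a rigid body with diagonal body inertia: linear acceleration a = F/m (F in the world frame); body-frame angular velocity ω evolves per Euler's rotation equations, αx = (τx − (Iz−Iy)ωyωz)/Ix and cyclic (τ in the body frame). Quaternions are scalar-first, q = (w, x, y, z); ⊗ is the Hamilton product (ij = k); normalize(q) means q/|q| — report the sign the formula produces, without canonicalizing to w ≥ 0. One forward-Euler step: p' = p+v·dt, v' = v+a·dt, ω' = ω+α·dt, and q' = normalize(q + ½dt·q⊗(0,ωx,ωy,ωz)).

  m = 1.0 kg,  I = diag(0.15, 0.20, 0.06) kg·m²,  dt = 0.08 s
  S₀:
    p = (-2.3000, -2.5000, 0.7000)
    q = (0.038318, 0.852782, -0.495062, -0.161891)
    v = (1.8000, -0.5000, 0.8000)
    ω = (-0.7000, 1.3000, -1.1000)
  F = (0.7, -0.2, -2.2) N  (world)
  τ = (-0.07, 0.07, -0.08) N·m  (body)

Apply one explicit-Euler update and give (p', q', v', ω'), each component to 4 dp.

p' = (-2.1560, -2.5400, 0.7640)
q' = (0.0806, 0.8795, -0.4498, -0.1327)
v' = (1.8560, -0.5160, 0.6240)
ω' = (-0.8441, 1.3003, -1.1460)

a = (0.7000, -0.2000, -2.2000)
new position p' = (-2.1560, -2.5400, 0.7640)
v' = v + a·dt = (1.8560, -0.5160, 0.6240)
precession coupling ω×(Iω) = (0.2002, 0.0693, -0.0455)
(τ − ω×Iω)/I = (-1.8013, 0.0035, -0.5750)
new body rate ω' = (-0.8441, 1.3003, -1.1460)
q⊗(0,ω) = (1.0624479, 0.7282039, 1.1011973, 0.7199234)
q + ½dt·q⊗(0,ω), renormalized = (0.0806, 0.8795, -0.4498, -0.1327)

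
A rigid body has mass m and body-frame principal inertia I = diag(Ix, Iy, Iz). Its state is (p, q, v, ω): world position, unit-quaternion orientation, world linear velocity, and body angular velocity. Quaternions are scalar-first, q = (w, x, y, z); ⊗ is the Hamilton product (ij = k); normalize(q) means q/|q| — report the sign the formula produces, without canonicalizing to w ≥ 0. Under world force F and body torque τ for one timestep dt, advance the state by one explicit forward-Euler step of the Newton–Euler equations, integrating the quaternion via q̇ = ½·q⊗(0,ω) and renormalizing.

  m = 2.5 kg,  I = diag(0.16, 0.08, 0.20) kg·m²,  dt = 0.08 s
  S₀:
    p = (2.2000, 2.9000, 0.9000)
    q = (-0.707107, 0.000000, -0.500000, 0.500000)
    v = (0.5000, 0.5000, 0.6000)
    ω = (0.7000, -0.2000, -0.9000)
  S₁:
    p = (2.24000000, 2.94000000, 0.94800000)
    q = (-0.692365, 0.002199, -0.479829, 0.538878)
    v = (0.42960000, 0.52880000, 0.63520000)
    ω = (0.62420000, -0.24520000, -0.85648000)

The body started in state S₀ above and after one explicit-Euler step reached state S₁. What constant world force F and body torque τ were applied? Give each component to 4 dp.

F = (-2.2000, 0.9000, 1.1000)
τ = (-0.1300, -0.0200, 0.1200)

Δω = ω₁−ω₀ = (-0.07580000, -0.04520000, 0.04352000)
τ = I·(Δω/dt) + ω₀×(Iω₀) = (-0.1300, -0.0200, 0.1200)
v₁ − v₀ = (-0.07040000, 0.02880000, 0.03520000)
m·(v₁−v₀)/dt = (-2.2000, 0.9000, 1.1000)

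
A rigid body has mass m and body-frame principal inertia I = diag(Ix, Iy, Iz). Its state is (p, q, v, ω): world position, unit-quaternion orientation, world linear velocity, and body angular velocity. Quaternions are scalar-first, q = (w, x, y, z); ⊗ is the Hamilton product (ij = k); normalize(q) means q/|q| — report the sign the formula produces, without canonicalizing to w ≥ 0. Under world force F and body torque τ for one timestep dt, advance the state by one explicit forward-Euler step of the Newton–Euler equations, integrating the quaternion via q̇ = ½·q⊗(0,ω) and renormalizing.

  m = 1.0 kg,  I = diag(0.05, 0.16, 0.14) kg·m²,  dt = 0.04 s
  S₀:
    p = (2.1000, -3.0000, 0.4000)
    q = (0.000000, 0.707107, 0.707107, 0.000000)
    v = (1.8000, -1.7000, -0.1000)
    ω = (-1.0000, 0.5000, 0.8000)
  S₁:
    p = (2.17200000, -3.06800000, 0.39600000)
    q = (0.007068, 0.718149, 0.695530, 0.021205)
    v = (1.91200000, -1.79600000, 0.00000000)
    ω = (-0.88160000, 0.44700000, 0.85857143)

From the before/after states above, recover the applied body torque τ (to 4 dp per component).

ω₁ − ω₀ = (0.11840000, -0.05300000, 0.05857143)
gyro term ω₀×Iω₀ = (-0.0080, 0.0720, -0.0550)
applied torque τ = (0.1400, -0.1400, 0.1500)

τ = (0.1400, -0.1400, 0.1500)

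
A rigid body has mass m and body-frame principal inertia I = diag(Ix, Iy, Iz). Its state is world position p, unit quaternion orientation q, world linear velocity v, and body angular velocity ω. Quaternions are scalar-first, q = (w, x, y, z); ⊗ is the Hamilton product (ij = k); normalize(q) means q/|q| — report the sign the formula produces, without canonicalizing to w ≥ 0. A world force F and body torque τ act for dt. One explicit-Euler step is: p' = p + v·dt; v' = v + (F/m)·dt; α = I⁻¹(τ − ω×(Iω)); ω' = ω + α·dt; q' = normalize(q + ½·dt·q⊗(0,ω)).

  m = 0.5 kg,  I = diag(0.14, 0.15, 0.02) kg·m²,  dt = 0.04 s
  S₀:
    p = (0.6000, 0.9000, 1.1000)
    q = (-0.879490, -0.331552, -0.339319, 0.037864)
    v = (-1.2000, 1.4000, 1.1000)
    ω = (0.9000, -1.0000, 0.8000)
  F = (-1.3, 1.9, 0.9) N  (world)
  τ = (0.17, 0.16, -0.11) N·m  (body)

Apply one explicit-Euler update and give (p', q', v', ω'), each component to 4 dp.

new position p' = (0.5520, 0.9560, 1.1440)
new velocity v' = (-1.3040, 1.5520, 1.1720)
ω×(Iω) gyroscopic = (0.1040, 0.0864, -0.0090)
α = I⁻¹(τ − ω×Iω) = (0.4714, 0.4907, -5.0500)
new body rate ω' = (0.9189, -0.9804, 0.5980)
Hamilton product q⊗(0,ω) = (-0.0712134, -1.0251322, 1.1788092, -0.0666529)
q + ½dt·q⊗(0,ω), renormalized = (-0.8805, -0.3519, -0.3156, 0.0365)

p' = (0.5520, 0.9560, 1.1440)
q' = (-0.8805, -0.3519, -0.3156, 0.0365)
v' = (-1.3040, 1.5520, 1.1720)
ω' = (0.9189, -0.9804, 0.5980)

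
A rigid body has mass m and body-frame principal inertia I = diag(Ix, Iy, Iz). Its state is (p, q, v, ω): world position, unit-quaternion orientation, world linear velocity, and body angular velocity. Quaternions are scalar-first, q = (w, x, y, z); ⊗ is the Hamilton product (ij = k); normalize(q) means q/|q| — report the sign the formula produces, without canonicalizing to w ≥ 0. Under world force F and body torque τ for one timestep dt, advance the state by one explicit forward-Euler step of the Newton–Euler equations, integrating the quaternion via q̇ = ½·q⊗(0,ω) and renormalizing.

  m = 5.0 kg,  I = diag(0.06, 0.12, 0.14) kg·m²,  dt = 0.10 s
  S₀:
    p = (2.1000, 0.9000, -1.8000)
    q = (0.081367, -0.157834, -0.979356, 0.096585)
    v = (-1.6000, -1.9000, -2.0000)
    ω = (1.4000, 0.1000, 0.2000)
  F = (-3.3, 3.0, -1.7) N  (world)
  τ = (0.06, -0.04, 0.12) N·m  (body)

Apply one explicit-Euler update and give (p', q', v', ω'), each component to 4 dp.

α = I⁻¹(τ − ω×Iω) = (0.9933, -0.1467, 0.7971)
ω + α·dt = (1.4993, 0.0853, 0.2797)
Hamilton product q⊗(0,ω) = (0.2995862, -0.0916159, 0.1749225, 1.3715884)
q' = normalize(q + ½dt·q⊗(0,ω)) = (0.0961, -0.1620, -0.9682, 0.1648)
a = F/m = (-0.6600, 0.6000, -0.3400)
p' = p + v·dt = (1.9400, 0.7100, -2.0000)
new velocity v' = (-1.6660, -1.8400, -2.0340)

p' = (1.9400, 0.7100, -2.0000)
q' = (0.0961, -0.1620, -0.9682, 0.1648)
v' = (-1.6660, -1.8400, -2.0340)
ω' = (1.4993, 0.0853, 0.2797)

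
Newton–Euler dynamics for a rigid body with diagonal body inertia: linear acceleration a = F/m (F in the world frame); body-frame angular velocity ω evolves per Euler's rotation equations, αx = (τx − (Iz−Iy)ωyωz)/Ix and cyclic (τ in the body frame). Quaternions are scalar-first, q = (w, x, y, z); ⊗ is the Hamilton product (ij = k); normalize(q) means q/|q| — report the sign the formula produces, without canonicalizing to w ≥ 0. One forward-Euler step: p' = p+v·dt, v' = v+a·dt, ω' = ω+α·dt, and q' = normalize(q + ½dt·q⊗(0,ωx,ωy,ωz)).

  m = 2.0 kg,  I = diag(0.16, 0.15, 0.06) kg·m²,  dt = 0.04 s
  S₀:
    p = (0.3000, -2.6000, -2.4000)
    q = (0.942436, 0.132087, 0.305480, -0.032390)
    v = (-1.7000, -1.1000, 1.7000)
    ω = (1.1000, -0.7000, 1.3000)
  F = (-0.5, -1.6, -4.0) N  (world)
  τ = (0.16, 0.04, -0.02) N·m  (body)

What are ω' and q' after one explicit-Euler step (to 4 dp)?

ω' = (1.1195, -0.7275, 1.2815)
q' = (0.9440, 0.1602, 0.2879, -0.0164)

(τ − ω×Iω)/I = (0.4881, -0.6867, -0.4617)
ω + α·dt = (1.1195, -0.7275, 1.2815)
2q̇ = q⊗(0,ω) = (0.1106473, 1.4111306, -0.8670473, 0.7966779)
q + ½dt·q⊗(0,ω), renormalized = (0.9440, 0.1602, 0.2879, -0.0164)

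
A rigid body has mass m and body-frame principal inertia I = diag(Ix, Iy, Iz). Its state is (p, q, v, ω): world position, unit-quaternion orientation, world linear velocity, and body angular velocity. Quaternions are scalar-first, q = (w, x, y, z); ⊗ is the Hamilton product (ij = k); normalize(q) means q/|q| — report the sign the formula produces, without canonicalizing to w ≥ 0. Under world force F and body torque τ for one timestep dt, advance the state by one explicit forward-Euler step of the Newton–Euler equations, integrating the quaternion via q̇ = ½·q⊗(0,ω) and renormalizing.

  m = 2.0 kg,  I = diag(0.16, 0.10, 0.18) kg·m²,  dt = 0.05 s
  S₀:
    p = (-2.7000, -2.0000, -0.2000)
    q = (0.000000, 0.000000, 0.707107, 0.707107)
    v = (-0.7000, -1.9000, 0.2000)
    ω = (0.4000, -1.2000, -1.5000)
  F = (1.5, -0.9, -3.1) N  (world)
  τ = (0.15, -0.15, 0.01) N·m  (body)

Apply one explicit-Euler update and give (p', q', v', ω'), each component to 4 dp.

ω×(Iω) gyroscopic = (0.1440, 0.0120, 0.0288)
α = I⁻¹(τ − ω×Iω) = (0.0375, -1.6200, -0.1044)
ω' = ω + α·dt = (0.4019, -1.2810, -1.5052)
2q̇ = q⊗(0,ω) = (1.9091889, -0.2121321, 0.2828428, -0.2828428)
updated quaternion q' = (0.0477, -0.0053, 0.7133, 0.6992)
p' = p + v·dt = (-2.7350, -2.0950, -0.1900)
new velocity v' = (-0.6625, -1.9225, 0.1225)

p' = (-2.7350, -2.0950, -0.1900)
q' = (0.0477, -0.0053, 0.7133, 0.6992)
v' = (-0.6625, -1.9225, 0.1225)
ω' = (0.4019, -1.2810, -1.5052)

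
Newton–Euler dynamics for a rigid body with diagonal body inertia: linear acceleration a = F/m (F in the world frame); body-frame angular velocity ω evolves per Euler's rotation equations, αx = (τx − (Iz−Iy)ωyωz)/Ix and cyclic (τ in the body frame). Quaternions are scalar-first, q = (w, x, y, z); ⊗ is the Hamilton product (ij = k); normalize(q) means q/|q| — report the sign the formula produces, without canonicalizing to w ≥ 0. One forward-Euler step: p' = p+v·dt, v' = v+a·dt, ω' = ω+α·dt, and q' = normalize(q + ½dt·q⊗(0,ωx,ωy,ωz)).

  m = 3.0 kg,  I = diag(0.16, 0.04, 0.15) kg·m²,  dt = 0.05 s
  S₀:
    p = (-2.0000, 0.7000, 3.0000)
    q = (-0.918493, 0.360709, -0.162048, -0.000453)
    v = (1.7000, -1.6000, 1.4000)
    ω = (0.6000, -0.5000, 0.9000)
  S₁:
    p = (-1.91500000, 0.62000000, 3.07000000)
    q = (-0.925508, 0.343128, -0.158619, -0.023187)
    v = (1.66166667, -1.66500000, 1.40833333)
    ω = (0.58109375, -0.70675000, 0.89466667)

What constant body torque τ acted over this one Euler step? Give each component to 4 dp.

Δω = ω₁−ω₀ = (-0.01890625, -0.20675000, -0.00533333)
I·α + gyro = (-0.1100, -0.1600, 0.0200)

τ = (-0.1100, -0.1600, 0.0200)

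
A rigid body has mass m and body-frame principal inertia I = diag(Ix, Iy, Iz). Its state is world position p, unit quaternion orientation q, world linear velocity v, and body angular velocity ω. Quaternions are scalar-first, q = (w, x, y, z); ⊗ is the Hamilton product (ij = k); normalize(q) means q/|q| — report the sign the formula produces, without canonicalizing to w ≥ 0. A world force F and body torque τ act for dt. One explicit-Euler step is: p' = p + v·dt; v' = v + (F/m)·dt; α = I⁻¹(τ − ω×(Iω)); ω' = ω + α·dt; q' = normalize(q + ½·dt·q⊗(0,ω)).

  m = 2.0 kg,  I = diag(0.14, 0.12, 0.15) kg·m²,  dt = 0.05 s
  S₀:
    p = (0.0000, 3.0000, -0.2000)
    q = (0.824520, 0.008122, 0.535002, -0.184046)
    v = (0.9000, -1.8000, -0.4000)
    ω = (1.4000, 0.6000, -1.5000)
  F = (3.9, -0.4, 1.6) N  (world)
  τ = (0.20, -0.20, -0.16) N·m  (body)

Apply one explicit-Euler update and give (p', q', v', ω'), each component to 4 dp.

precession coupling ω×(Iω) = (-0.0270, 0.0210, -0.0168)
α = I⁻¹(τ − ω×Iω) = (1.6214, -1.8417, -0.9547)
ω' = ω + α·dt = (1.4811, 0.5079, -1.5477)
q⊗(0,ω) = (-0.6084410, 0.4622526, 0.2492306, -1.9809096)
updated quaternion q' = (0.8082, 0.0197, 0.5405, -0.2332)
a = (1.9500, -0.2000, 0.8000)
p' = p + v·dt = (0.0450, 2.9100, -0.2200)
v' = v + a·dt = (0.9975, -1.8100, -0.3600)

p' = (0.0450, 2.9100, -0.2200)
q' = (0.8082, 0.0197, 0.5405, -0.2332)
v' = (0.9975, -1.8100, -0.3600)
ω' = (1.4811, 0.5079, -1.5477)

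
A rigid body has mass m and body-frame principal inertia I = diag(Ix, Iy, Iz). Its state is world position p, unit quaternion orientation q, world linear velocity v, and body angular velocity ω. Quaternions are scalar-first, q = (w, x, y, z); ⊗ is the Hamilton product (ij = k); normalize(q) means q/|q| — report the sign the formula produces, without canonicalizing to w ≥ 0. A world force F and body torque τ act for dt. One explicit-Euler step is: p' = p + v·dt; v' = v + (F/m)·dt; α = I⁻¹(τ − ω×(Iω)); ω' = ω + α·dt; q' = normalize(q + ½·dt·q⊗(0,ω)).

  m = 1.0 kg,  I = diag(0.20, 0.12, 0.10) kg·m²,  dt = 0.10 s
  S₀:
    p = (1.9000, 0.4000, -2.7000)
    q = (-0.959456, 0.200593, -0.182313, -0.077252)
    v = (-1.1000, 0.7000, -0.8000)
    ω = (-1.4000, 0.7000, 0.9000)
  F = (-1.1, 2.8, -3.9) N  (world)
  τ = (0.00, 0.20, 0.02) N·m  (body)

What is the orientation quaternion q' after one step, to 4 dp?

Hamilton product q⊗(0,ω) = (0.4779761, 1.2332331, -0.7440001, -0.9783335)
q' = normalize(q + ½dt·q⊗(0,ω)) = (-0.9318, 0.2612, -0.2186, -0.1257)

q' = (-0.9318, 0.2612, -0.2186, -0.1257)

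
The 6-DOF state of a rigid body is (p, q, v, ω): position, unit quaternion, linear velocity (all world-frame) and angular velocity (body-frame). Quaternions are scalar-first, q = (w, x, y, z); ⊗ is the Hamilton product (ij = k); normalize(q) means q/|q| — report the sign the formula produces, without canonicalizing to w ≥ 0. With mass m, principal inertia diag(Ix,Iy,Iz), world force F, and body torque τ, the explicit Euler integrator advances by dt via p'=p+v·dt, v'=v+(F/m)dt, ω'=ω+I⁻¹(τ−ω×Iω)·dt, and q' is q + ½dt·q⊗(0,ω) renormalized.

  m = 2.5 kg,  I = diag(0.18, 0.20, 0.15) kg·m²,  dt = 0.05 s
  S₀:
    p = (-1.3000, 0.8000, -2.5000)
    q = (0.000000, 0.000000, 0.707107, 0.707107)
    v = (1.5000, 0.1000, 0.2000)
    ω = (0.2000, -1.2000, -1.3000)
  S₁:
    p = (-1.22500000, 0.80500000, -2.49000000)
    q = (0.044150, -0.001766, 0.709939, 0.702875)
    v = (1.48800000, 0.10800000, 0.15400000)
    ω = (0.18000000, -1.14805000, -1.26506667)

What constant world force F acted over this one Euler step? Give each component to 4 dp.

Δv = v₁−v₀ = (-0.01200000, 0.00800000, -0.04600000)
applied force F = (-0.6000, 0.4000, -2.3000)

F = (-0.6000, 0.4000, -2.3000)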